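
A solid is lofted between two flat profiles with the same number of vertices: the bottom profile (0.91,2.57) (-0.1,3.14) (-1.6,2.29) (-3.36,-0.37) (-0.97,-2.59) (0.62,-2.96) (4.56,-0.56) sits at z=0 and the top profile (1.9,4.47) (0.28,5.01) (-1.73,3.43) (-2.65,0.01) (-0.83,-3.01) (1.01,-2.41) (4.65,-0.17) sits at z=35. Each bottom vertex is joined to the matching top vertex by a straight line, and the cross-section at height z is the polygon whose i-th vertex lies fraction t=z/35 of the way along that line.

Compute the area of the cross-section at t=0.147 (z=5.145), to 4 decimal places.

Cross-section at t=0.147: each vertex is (1-t)·p0[i] + t·p1[i].
  v1: (1-0.147)·(0.91,2.57) + 0.147·(1.9,4.47) = (1.0555,2.8493)
  v2: (1-0.147)·(-0.1,3.14) + 0.147·(0.28,5.01) = (-0.0441,3.4149)
  v3: (1-0.147)·(-1.6,2.29) + 0.147·(-1.73,3.43) = (-1.6191,2.4576)
  v4: (1-0.147)·(-3.36,-0.37) + 0.147·(-2.65,0.01) = (-3.2556,-0.3141)
  v5: (1-0.147)·(-0.97,-2.59) + 0.147·(-0.83,-3.01) = (-0.9494,-2.6517)
  v6: (1-0.147)·(0.62,-2.96) + 0.147·(1.01,-2.41) = (0.6773,-2.8792)
  v7: (1-0.147)·(4.56,-0.56) + 0.147·(4.65,-0.17) = (4.5732,-0.5027)
Shoelace sum Σ(x_i·y_{i+1} − x_{i+1}·y_i):
  i=1: 1.0555·3.4149 − -0.0441·2.8493 = +3.7303 (running +3.7303)
  i=2: -0.0441·2.4576 − -1.6191·3.4149 = +5.4206 (running +9.1509)
  i=3: -1.6191·-0.3141 − -3.2556·2.4576 = +8.5096 (running +17.6605)
  i=4: -3.2556·-2.6517 − -0.9494·-0.3141 = +8.3348 (running +25.9953)
  i=5: -0.9494·-2.8792 − 0.6773·-2.6517 = +4.5296 (running +30.5249)
  i=6: 0.6773·-0.5027 − 4.5732·-2.8792 = +12.8265 (running +43.3515)
  i=7: 4.5732·2.8493 − 1.0555·-0.5027 = +13.5611 (running +56.9126)
Area = |Σ|/2 = |56.9126|/2 = 28.4563

Area at t=0.147: 28.4563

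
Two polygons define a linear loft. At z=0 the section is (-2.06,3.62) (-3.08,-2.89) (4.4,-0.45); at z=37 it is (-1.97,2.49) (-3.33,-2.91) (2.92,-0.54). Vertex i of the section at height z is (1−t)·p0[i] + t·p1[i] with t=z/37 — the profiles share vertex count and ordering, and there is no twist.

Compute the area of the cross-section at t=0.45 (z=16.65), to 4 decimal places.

Cross-section at t=0.45: each vertex is (1-t)·p0[i] + t·p1[i].
  v1: (1-0.45)·(-2.06,3.62) + 0.45·(-1.97,2.49) = (-2.0195,3.1115)
  v2: (1-0.45)·(-3.08,-2.89) + 0.45·(-3.33,-2.91) = (-3.1925,-2.8990)
  v3: (1-0.45)·(4.4,-0.45) + 0.45·(2.92,-0.54) = (3.7340,-0.4905)
Shoelace sum Σ(x_i·y_{i+1} − x_{i+1}·y_i):
  i=1: -2.0195·-2.8990 − -3.1925·3.1115 = +15.7880 (running +15.7880)
  i=2: -3.1925·-0.4905 − 3.7340·-2.8990 = +12.3908 (running +28.1788)
  i=3: 3.7340·3.1115 − -2.0195·-0.4905 = +10.6278 (running +38.8066)
Area = |Σ|/2 = |38.8066|/2 = 19.4033

Area at t=0.45: 19.4033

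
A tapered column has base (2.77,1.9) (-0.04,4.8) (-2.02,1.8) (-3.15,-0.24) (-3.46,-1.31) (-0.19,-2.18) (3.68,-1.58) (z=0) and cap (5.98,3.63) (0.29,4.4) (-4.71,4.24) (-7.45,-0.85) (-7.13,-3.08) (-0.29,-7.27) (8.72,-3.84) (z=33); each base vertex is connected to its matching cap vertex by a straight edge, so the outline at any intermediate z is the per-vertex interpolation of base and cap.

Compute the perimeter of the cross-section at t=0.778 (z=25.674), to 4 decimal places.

Perimeter at t=0.778: 38.9004

Cross-section at t=0.778: each vertex is (1-t)·p0[i] + t·p1[i].
  v1: (1-0.778)·(2.77,1.9) + 0.778·(5.98,3.63) = (5.2674,3.2459)
  v2: (1-0.778)·(-0.04,4.8) + 0.778·(0.29,4.4) = (0.2167,4.4888)
  v3: (1-0.778)·(-2.02,1.8) + 0.778·(-4.71,4.24) = (-4.1128,3.6983)
  v4: (1-0.778)·(-3.15,-0.24) + 0.778·(-7.45,-0.85) = (-6.4954,-0.7146)
  v5: (1-0.778)·(-3.46,-1.31) + 0.778·(-7.13,-3.08) = (-6.3153,-2.6871)
  v6: (1-0.778)·(-0.19,-2.18) + 0.778·(-0.29,-7.27) = (-0.2678,-6.1400)
  v7: (1-0.778)·(3.68,-1.58) + 0.778·(8.72,-3.84) = (7.6011,-3.3383)
Perimeter = Σ |v_{i+1} − v_i|:
  edge 1→2: √(-5.0506² + 1.2429²) = 5.2013 (running 5.2013)
  edge 2→3: √(-4.3296² + -0.7905²) = 4.4011 (running 9.6024)
  edge 3→4: √(-2.3826² + -4.4129²) = 5.0150 (running 14.6175)
  edge 4→5: √(0.1801² + -1.9725²) = 1.9807 (running 16.5981)
  edge 5→6: √(6.0475² + -3.4530²) = 6.9638 (running 23.5620)
  edge 6→7: √(7.8689² + 2.8017²) = 8.3528 (running 31.9148)
  edge 7→1: √(-2.3337² + 6.5842²) = 6.9856 (running 38.9004)
Perimeter = 38.9004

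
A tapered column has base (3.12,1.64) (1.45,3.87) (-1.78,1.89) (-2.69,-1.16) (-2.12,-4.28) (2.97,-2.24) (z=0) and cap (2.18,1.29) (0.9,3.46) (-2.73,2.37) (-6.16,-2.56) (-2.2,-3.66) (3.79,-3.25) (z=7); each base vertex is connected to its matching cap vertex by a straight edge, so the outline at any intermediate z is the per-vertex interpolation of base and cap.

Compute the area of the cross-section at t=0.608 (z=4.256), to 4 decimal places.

Area at t=0.608: 40.0714

Cross-section at t=0.608: each vertex is (1-t)·p0[i] + t·p1[i].
  v1: (1-0.608)·(3.12,1.64) + 0.608·(2.18,1.29) = (2.5485,1.4272)
  v2: (1-0.608)·(1.45,3.87) + 0.608·(0.9,3.46) = (1.1156,3.6207)
  v3: (1-0.608)·(-1.78,1.89) + 0.608·(-2.73,2.37) = (-2.3576,2.1818)
  v4: (1-0.608)·(-2.69,-1.16) + 0.608·(-6.16,-2.56) = (-4.7998,-2.0112)
  v5: (1-0.608)·(-2.12,-4.28) + 0.608·(-2.2,-3.66) = (-2.1686,-3.9030)
  v6: (1-0.608)·(2.97,-2.24) + 0.608·(3.79,-3.25) = (3.4686,-2.8541)
Shoelace sum Σ(x_i·y_{i+1} − x_{i+1}·y_i):
  i=1: 2.5485·3.6207 − 1.1156·1.4272 = +7.6351 (running +7.6351)
  i=2: 1.1156·2.1818 − -2.3576·3.6207 = +10.9703 (running +18.6054)
  i=3: -2.3576·-2.0112 − -4.7998·2.1818 = +15.2139 (running +33.8193)
  i=4: -4.7998·-3.9030 − -2.1686·-2.0112 = +14.3721 (running +48.1914)
  i=5: -2.1686·-2.8541 − 3.4686·-3.9030 = +19.7274 (running +67.9188)
  i=6: 3.4686·1.4272 − 2.5485·-2.8541 = +12.2239 (running +80.1427)
Area = |Σ|/2 = |80.1427|/2 = 40.0714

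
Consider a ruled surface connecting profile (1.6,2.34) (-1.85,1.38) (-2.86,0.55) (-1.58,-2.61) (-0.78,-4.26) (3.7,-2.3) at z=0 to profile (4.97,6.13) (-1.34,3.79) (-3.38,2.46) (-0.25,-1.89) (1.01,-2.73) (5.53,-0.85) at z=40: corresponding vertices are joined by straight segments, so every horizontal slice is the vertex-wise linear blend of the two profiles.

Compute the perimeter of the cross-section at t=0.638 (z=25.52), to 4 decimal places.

Cross-section at t=0.638: each vertex is (1-t)·p0[i] + t·p1[i].
  v1: (1-0.638)·(1.6,2.34) + 0.638·(4.97,6.13) = (3.7501,4.7580)
  v2: (1-0.638)·(-1.85,1.38) + 0.638·(-1.34,3.79) = (-1.5246,2.9176)
  v3: (1-0.638)·(-2.86,0.55) + 0.638·(-3.38,2.46) = (-3.1918,1.7686)
  v4: (1-0.638)·(-1.58,-2.61) + 0.638·(-0.25,-1.89) = (-0.7315,-2.1506)
  v5: (1-0.638)·(-0.78,-4.26) + 0.638·(1.01,-2.73) = (0.3620,-3.2839)
  v6: (1-0.638)·(3.7,-2.3) + 0.638·(5.53,-0.85) = (4.8675,-1.3749)
Perimeter = Σ |v_{i+1} − v_i|:
  edge 1→2: √(-5.2747² + -1.8404²) = 5.5865 (running 5.5865)
  edge 2→3: √(-1.6671² + -1.1490²) = 2.0247 (running 7.6113)
  edge 3→4: √(2.4603² + -3.9192²) = 4.6275 (running 12.2387)
  edge 4→5: √(1.0935² + -1.1332²) = 1.5748 (running 13.8135)
  edge 5→6: √(4.5055² + 1.9090²) = 4.8932 (running 18.7067)
  edge 6→1: √(-1.1175² + 6.1329²) = 6.2339 (running 24.9406)
Perimeter = 24.9406

Perimeter at t=0.638: 24.9406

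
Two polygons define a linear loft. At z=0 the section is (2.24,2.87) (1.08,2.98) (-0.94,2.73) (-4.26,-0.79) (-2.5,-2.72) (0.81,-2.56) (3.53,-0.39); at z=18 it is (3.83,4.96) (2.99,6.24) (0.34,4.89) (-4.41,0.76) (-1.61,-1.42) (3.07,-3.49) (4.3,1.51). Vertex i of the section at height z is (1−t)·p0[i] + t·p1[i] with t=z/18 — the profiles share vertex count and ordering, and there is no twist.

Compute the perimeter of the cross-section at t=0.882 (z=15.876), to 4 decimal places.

Cross-section at t=0.882: each vertex is (1-t)·p0[i] + t·p1[i].
  v1: (1-0.882)·(2.24,2.87) + 0.882·(3.83,4.96) = (3.6424,4.7134)
  v2: (1-0.882)·(1.08,2.98) + 0.882·(2.99,6.24) = (2.7646,5.8553)
  v3: (1-0.882)·(-0.94,2.73) + 0.882·(0.34,4.89) = (0.1890,4.6351)
  v4: (1-0.882)·(-4.26,-0.79) + 0.882·(-4.41,0.76) = (-4.3923,0.5771)
  v5: (1-0.882)·(-2.5,-2.72) + 0.882·(-1.61,-1.42) = (-1.7150,-1.5734)
  v6: (1-0.882)·(0.81,-2.56) + 0.882·(3.07,-3.49) = (2.8033,-3.3803)
  v7: (1-0.882)·(3.53,-0.39) + 0.882·(4.3,1.51) = (4.2091,1.2858)
Perimeter = Σ |v_{i+1} − v_i|:
  edge 1→2: √(-0.8778² + 1.1419²) = 1.4403 (running 1.4403)
  edge 2→3: √(-2.5757² + -1.2202²) = 2.8501 (running 4.2904)
  edge 3→4: √(-4.5813² + -4.0580²) = 6.1201 (running 10.4105)
  edge 4→5: √(2.6773² + -2.1505²) = 3.4340 (running 13.8445)
  edge 5→6: √(4.5183² + -1.8069²) = 4.8662 (running 18.7107)
  edge 6→7: √(1.4058² + 4.6661²) = 4.8732 (running 23.5839)
  edge 7→1: √(-0.5668² + 3.4276²) = 3.4741 (running 27.0581)
Perimeter = 27.0581

Perimeter at t=0.882: 27.0581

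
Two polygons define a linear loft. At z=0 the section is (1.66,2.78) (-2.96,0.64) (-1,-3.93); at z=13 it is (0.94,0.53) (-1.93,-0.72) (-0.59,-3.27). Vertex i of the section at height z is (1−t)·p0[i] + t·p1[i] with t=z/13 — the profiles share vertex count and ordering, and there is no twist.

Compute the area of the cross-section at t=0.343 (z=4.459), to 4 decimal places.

Area at t=0.343: 9.3955

Cross-section at t=0.343: each vertex is (1-t)·p0[i] + t·p1[i].
  v1: (1-0.343)·(1.66,2.78) + 0.343·(0.94,0.53) = (1.4130,2.0082)
  v2: (1-0.343)·(-2.96,0.64) + 0.343·(-1.93,-0.72) = (-2.6067,0.1735)
  v3: (1-0.343)·(-1,-3.93) + 0.343·(-0.59,-3.27) = (-0.8594,-3.7036)
Shoelace sum Σ(x_i·y_{i+1} − x_{i+1}·y_i):
  i=1: 1.4130·0.1735 − -2.6067·2.0082 = +5.4801 (running +5.4801)
  i=2: -2.6067·-3.7036 − -0.8594·0.1735 = +9.8034 (running +15.2835)
  i=3: -0.8594·2.0082 − 1.4130·-3.7036 = +3.5075 (running +18.7910)
Area = |Σ|/2 = |18.7910|/2 = 9.3955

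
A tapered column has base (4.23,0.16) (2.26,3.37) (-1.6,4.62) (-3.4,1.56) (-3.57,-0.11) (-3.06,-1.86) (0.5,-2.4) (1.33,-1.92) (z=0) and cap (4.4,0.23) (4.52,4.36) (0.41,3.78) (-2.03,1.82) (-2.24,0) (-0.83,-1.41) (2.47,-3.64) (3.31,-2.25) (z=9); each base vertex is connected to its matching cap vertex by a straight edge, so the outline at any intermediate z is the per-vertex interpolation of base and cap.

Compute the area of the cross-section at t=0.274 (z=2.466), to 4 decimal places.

Cross-section at t=0.274: each vertex is (1-t)·p0[i] + t·p1[i].
  v1: (1-0.274)·(4.23,0.16) + 0.274·(4.4,0.23) = (4.2766,0.1792)
  v2: (1-0.274)·(2.26,3.37) + 0.274·(4.52,4.36) = (2.8792,3.6413)
  v3: (1-0.274)·(-1.6,4.62) + 0.274·(0.41,3.78) = (-1.0493,4.3898)
  v4: (1-0.274)·(-3.4,1.56) + 0.274·(-2.03,1.82) = (-3.0246,1.6312)
  v5: (1-0.274)·(-3.57,-0.11) + 0.274·(-2.24,0) = (-3.2056,-0.0799)
  v6: (1-0.274)·(-3.06,-1.86) + 0.274·(-0.83,-1.41) = (-2.4490,-1.7367)
  v7: (1-0.274)·(0.5,-2.4) + 0.274·(2.47,-3.64) = (1.0398,-2.7398)
  v8: (1-0.274)·(1.33,-1.92) + 0.274·(3.31,-2.25) = (1.8725,-2.0104)
Shoelace sum Σ(x_i·y_{i+1} − x_{i+1}·y_i):
  i=1: 4.2766·3.6413 − 2.8792·0.1792 = +15.0562 (running +15.0562)
  i=2: 2.8792·4.3898 − -1.0493·3.6413 = +16.4600 (running +31.5163)
  i=3: -1.0493·1.6312 − -3.0246·4.3898 = +11.5660 (running +43.0823)
  i=4: -3.0246·-0.0799 − -3.2056·1.6312 = +5.4706 (running +48.5529)
  i=5: -3.2056·-1.7367 − -2.4490·-0.0799 = +5.3716 (running +53.9244)
  i=6: -2.4490·-2.7398 − 1.0398·-1.7367 = +8.5154 (running +62.4398)
  i=7: 1.0398·-2.0104 − 1.8725·-2.7398 = +3.0399 (running +65.4797)
  i=8: 1.8725·0.1792 − 4.2766·-2.0104 = +8.9332 (running +74.4129)
Area = |Σ|/2 = |74.4129|/2 = 37.2065

Area at t=0.274: 37.2065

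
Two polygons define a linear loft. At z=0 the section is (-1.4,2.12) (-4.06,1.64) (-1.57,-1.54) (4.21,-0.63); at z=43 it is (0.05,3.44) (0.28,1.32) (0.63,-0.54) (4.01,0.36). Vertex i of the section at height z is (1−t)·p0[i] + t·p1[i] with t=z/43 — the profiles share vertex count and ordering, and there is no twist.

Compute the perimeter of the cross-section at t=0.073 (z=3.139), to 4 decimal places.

Perimeter at t=0.073: 18.2174

Cross-section at t=0.073: each vertex is (1-t)·p0[i] + t·p1[i].
  v1: (1-0.073)·(-1.4,2.12) + 0.073·(0.05,3.44) = (-1.2942,2.2164)
  v2: (1-0.073)·(-4.06,1.64) + 0.073·(0.28,1.32) = (-3.7432,1.6166)
  v3: (1-0.073)·(-1.57,-1.54) + 0.073·(0.63,-0.54) = (-1.4094,-1.4670)
  v4: (1-0.073)·(4.21,-0.63) + 0.073·(4.01,0.36) = (4.1954,-0.5577)
Perimeter = Σ |v_{i+1} − v_i|:
  edge 1→2: √(-2.4490² + -0.5997²) = 2.5214 (running 2.5214)
  edge 2→3: √(2.3338² + -3.0836²) = 3.8672 (running 6.3886)
  edge 3→4: √(5.6048² + 0.9093²) = 5.6781 (running 12.0667)
  edge 4→1: √(-5.4896² + 2.7741²) = 6.1507 (running 18.2174)
Perimeter = 18.2174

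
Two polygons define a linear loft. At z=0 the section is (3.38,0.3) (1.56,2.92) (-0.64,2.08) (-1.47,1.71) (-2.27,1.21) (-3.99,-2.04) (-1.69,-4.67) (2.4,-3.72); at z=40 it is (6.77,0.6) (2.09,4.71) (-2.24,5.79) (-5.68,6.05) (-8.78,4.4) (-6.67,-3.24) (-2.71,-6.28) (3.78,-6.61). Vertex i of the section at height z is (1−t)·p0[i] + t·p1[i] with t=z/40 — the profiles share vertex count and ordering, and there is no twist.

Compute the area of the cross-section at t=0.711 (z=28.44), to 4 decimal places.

Area at t=0.711: 103.2518

Cross-section at t=0.711: each vertex is (1-t)·p0[i] + t·p1[i].
  v1: (1-0.711)·(3.38,0.3) + 0.711·(6.77,0.6) = (5.7903,0.5133)
  v2: (1-0.711)·(1.56,2.92) + 0.711·(2.09,4.71) = (1.9368,4.1927)
  v3: (1-0.711)·(-0.64,2.08) + 0.711·(-2.24,5.79) = (-1.7776,4.7178)
  v4: (1-0.711)·(-1.47,1.71) + 0.711·(-5.68,6.05) = (-4.4633,4.7957)
  v5: (1-0.711)·(-2.27,1.21) + 0.711·(-8.78,4.4) = (-6.8986,3.4781)
  v6: (1-0.711)·(-3.99,-2.04) + 0.711·(-6.67,-3.24) = (-5.8955,-2.8932)
  v7: (1-0.711)·(-1.69,-4.67) + 0.711·(-2.71,-6.28) = (-2.4152,-5.8147)
  v8: (1-0.711)·(2.4,-3.72) + 0.711·(3.78,-6.61) = (3.3812,-5.7748)
Shoelace sum Σ(x_i·y_{i+1} − x_{i+1}·y_i):
  i=1: 5.7903·4.1927 − 1.9368·0.5133 = +23.2827 (running +23.2827)
  i=2: 1.9368·4.7178 − -1.7776·4.1927 = +16.5905 (running +39.8732)
  i=3: -1.7776·4.7957 − -4.4633·4.7178 = +12.5321 (running +52.4054)
  i=4: -4.4633·3.4781 − -6.8986·4.7957 = +17.5601 (running +69.9655)
  i=5: -6.8986·-2.8932 − -5.8955·3.4781 = +40.4641 (running +110.4296)
  i=6: -5.8955·-5.8147 − -2.4152·-2.8932 = +27.2928 (running +137.7224)
  i=7: -2.4152·-5.7748 − 3.3812·-5.8147 = +33.6080 (running +171.3304)
  i=8: 3.3812·0.5133 − 5.7903·-5.7748 = +35.1733 (running +206.5036)
Area = |Σ|/2 = |206.5036|/2 = 103.2518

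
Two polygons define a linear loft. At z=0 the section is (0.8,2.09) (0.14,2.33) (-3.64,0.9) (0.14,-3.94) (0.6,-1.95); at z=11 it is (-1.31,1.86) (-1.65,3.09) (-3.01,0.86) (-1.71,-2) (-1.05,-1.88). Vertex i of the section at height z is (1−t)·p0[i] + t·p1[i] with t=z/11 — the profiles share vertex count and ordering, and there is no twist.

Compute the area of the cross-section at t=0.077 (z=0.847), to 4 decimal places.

Cross-section at t=0.077: each vertex is (1-t)·p0[i] + t·p1[i].
  v1: (1-0.077)·(0.8,2.09) + 0.077·(-1.31,1.86) = (0.6375,2.0723)
  v2: (1-0.077)·(0.14,2.33) + 0.077·(-1.65,3.09) = (0.0022,2.3885)
  v3: (1-0.077)·(-3.64,0.9) + 0.077·(-3.01,0.86) = (-3.5915,0.8969)
  v4: (1-0.077)·(0.14,-3.94) + 0.077·(-1.71,-2) = (-0.0024,-3.7906)
  v5: (1-0.077)·(0.6,-1.95) + 0.077·(-1.05,-1.88) = (0.4729,-1.9446)
Shoelace sum Σ(x_i·y_{i+1} − x_{i+1}·y_i):
  i=1: 0.6375·2.3885 − 0.0022·2.0723 = +1.5183 (running +1.5183)
  i=2: 0.0022·0.8969 − -3.5915·2.3885 = +8.5803 (running +10.0985)
  i=3: -3.5915·-3.7906 − -0.0024·0.8969 = +13.6162 (running +23.7147)
  i=4: -0.0024·-1.9446 − 0.4729·-3.7906 = +1.7975 (running +25.5123)
  i=5: 0.4729·2.0723 − 0.6375·-1.9446 = +2.2198 (running +27.7321)
Area = |Σ|/2 = |27.7321|/2 = 13.8660

Area at t=0.077: 13.8660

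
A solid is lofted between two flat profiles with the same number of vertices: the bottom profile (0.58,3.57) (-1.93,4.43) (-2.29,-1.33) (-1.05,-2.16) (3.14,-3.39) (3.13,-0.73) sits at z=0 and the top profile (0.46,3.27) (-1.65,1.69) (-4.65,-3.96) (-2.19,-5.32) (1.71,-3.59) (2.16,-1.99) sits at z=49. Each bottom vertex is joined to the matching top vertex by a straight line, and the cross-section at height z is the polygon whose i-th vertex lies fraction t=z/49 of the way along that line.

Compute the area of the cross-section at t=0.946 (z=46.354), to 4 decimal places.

Cross-section at t=0.946: each vertex is (1-t)·p0[i] + t·p1[i].
  v1: (1-0.946)·(0.58,3.57) + 0.946·(0.46,3.27) = (0.4665,3.2862)
  v2: (1-0.946)·(-1.93,4.43) + 0.946·(-1.65,1.69) = (-1.6651,1.8380)
  v3: (1-0.946)·(-2.29,-1.33) + 0.946·(-4.65,-3.96) = (-4.5226,-3.8180)
  v4: (1-0.946)·(-1.05,-2.16) + 0.946·(-2.19,-5.32) = (-2.1284,-5.1494)
  v5: (1-0.946)·(3.14,-3.39) + 0.946·(1.71,-3.59) = (1.7872,-3.5792)
  v6: (1-0.946)·(3.13,-0.73) + 0.946·(2.16,-1.99) = (2.2124,-1.9220)
Shoelace sum Σ(x_i·y_{i+1} − x_{i+1}·y_i):
  i=1: 0.4665·1.8380 − -1.6651·3.2862 = +6.3293 (running +6.3293)
  i=2: -1.6651·-3.8180 − -4.5226·1.8380 = +14.6697 (running +20.9990)
  i=3: -4.5226·-5.1494 − -2.1284·-3.8180 = +15.1619 (running +36.1609)
  i=4: -2.1284·-3.5792 − 1.7872·-5.1494 = +16.8212 (running +52.9821)
  i=5: 1.7872·-1.9220 − 2.2124·-3.5792 = +4.4836 (running +57.4657)
  i=6: 2.2124·3.2862 − 0.4665·-1.9220 = +8.1669 (running +65.6325)
Area = |Σ|/2 = |65.6325|/2 = 32.8163

Area at t=0.946: 32.8163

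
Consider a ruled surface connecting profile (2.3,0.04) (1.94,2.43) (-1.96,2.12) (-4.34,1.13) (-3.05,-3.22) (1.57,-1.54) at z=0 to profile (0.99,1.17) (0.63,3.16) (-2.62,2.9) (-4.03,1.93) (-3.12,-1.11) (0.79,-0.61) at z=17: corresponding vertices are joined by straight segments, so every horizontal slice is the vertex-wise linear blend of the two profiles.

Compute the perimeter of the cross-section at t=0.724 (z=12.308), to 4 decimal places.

Perimeter at t=0.724: 17.0092

Cross-section at t=0.724: each vertex is (1-t)·p0[i] + t·p1[i].
  v1: (1-0.724)·(2.3,0.04) + 0.724·(0.99,1.17) = (1.3516,0.8581)
  v2: (1-0.724)·(1.94,2.43) + 0.724·(0.63,3.16) = (0.9916,2.9585)
  v3: (1-0.724)·(-1.96,2.12) + 0.724·(-2.62,2.9) = (-2.4378,2.6847)
  v4: (1-0.724)·(-4.34,1.13) + 0.724·(-4.03,1.93) = (-4.1156,1.7092)
  v5: (1-0.724)·(-3.05,-3.22) + 0.724·(-3.12,-1.11) = (-3.1007,-1.6924)
  v6: (1-0.724)·(1.57,-1.54) + 0.724·(0.79,-0.61) = (1.0053,-0.8667)
Perimeter = Σ |v_{i+1} − v_i|:
  edge 1→2: √(-0.3600² + 2.1004²) = 2.1310 (running 2.1310)
  edge 2→3: √(-3.4294² + -0.2738²) = 3.4403 (running 5.5713)
  edge 3→4: √(-1.6777² + -0.9755²) = 1.9407 (running 7.5121)
  edge 4→5: √(1.0149² + -3.4016²) = 3.5497 (running 11.0618)
  edge 5→6: √(4.1060² + 0.8257²) = 4.1882 (running 15.2499)
  edge 6→1: √(0.3463² + 1.7248²) = 1.7592 (running 17.0092)
Perimeter = 17.0092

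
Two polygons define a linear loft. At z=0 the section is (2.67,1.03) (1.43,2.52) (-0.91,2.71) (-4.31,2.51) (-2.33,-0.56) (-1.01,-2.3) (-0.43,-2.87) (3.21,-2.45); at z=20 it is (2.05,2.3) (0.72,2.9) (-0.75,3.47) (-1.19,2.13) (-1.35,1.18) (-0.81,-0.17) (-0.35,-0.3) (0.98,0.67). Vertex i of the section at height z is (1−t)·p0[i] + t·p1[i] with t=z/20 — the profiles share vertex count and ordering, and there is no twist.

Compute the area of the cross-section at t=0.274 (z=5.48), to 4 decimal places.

Cross-section at t=0.274: each vertex is (1-t)·p0[i] + t·p1[i].
  v1: (1-0.274)·(2.67,1.03) + 0.274·(2.05,2.3) = (2.5001,1.3780)
  v2: (1-0.274)·(1.43,2.52) + 0.274·(0.72,2.9) = (1.2355,2.6241)
  v3: (1-0.274)·(-0.91,2.71) + 0.274·(-0.75,3.47) = (-0.8662,2.9182)
  v4: (1-0.274)·(-4.31,2.51) + 0.274·(-1.19,2.13) = (-3.4551,2.4059)
  v5: (1-0.274)·(-2.33,-0.56) + 0.274·(-1.35,1.18) = (-2.0615,-0.0832)
  v6: (1-0.274)·(-1.01,-2.3) + 0.274·(-0.81,-0.17) = (-0.9552,-1.7164)
  v7: (1-0.274)·(-0.43,-2.87) + 0.274·(-0.35,-0.3) = (-0.4081,-2.1658)
  v8: (1-0.274)·(3.21,-2.45) + 0.274·(0.98,0.67) = (2.5990,-1.5951)
Shoelace sum Σ(x_i·y_{i+1} − x_{i+1}·y_i):
  i=1: 2.5001·2.6241 − 1.2355·1.3780 = +4.8582 (running +4.8582)
  i=2: 1.2355·2.9182 − -0.8662·2.6241 = +5.8783 (running +10.7365)
  i=3: -0.8662·2.4059 − -3.4551·2.9182 = +7.9990 (running +18.7354)
  i=4: -3.4551·-0.0832 − -2.0615·2.4059 = +5.2473 (running +23.9827)
  i=5: -2.0615·-1.7164 − -0.9552·-0.0832 = +3.4588 (running +27.4415)
  i=6: -0.9552·-2.1658 − -0.4081·-1.7164 = +1.3684 (running +28.8099)
  i=7: -0.4081·-1.5951 − 2.5990·-2.1658 = +6.2799 (running +35.0897)
  i=8: 2.5990·1.3780 − 2.5001·-1.5951 = +7.5693 (running +42.6591)
Area = |Σ|/2 = |42.6591|/2 = 21.3295

Area at t=0.274: 21.3295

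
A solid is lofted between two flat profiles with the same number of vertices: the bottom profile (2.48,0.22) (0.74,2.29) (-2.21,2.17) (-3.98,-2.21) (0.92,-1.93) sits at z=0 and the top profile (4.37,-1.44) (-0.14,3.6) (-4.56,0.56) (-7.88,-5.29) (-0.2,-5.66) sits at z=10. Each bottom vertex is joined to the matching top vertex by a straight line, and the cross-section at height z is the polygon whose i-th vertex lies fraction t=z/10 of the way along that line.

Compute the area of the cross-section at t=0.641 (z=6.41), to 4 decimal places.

Area at t=0.641: 45.5411

Cross-section at t=0.641: each vertex is (1-t)·p0[i] + t·p1[i].
  v1: (1-0.641)·(2.48,0.22) + 0.641·(4.37,-1.44) = (3.6915,-0.8441)
  v2: (1-0.641)·(0.74,2.29) + 0.641·(-0.14,3.6) = (0.1759,3.1297)
  v3: (1-0.641)·(-2.21,2.17) + 0.641·(-4.56,0.56) = (-3.7163,1.1380)
  v4: (1-0.641)·(-3.98,-2.21) + 0.641·(-7.88,-5.29) = (-6.4799,-4.1843)
  v5: (1-0.641)·(0.92,-1.93) + 0.641·(-0.2,-5.66) = (0.2021,-4.3209)
Shoelace sum Σ(x_i·y_{i+1} − x_{i+1}·y_i):
  i=1: 3.6915·3.1297 − 0.1759·-0.8441 = +11.7018 (running +11.7018)
  i=2: 0.1759·1.1380 − -3.7163·3.1297 = +11.8313 (running +23.5331)
  i=3: -3.7163·-4.1843 − -6.4799·1.1380 = +22.9243 (running +46.4574)
  i=4: -6.4799·-4.3209 − 0.2021·-4.1843 = +28.8448 (running +75.3021)
  i=5: 0.2021·-0.8441 − 3.6915·-4.3209 = +15.7801 (running +91.0822)
Area = |Σ|/2 = |91.0822|/2 = 45.5411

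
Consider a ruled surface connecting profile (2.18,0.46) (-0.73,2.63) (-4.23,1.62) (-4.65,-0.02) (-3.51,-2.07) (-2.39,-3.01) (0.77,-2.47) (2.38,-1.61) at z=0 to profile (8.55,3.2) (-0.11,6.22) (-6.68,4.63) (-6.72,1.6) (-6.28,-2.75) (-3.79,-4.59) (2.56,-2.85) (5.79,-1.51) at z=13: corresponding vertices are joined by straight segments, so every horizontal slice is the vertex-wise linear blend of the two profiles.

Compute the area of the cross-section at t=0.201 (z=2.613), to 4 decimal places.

Area at t=0.201: 40.8750

Cross-section at t=0.201: each vertex is (1-t)·p0[i] + t·p1[i].
  v1: (1-0.201)·(2.18,0.46) + 0.201·(8.55,3.2) = (3.4604,1.0107)
  v2: (1-0.201)·(-0.73,2.63) + 0.201·(-0.11,6.22) = (-0.6054,3.3516)
  v3: (1-0.201)·(-4.23,1.62) + 0.201·(-6.68,4.63) = (-4.7225,2.2250)
  v4: (1-0.201)·(-4.65,-0.02) + 0.201·(-6.72,1.6) = (-5.0661,0.3056)
  v5: (1-0.201)·(-3.51,-2.07) + 0.201·(-6.28,-2.75) = (-4.0668,-2.2067)
  v6: (1-0.201)·(-2.39,-3.01) + 0.201·(-3.79,-4.59) = (-2.6714,-3.3276)
  v7: (1-0.201)·(0.77,-2.47) + 0.201·(2.56,-2.85) = (1.1298,-2.5464)
  v8: (1-0.201)·(2.38,-1.61) + 0.201·(5.79,-1.51) = (3.0654,-1.5899)
Shoelace sum Σ(x_i·y_{i+1} − x_{i+1}·y_i):
  i=1: 3.4604·3.3516 − -0.6054·1.0107 = +12.2096 (running +12.2096)
  i=2: -0.6054·2.2250 − -4.7225·3.3516 = +14.4807 (running +26.6904)
  i=3: -4.7225·0.3056 − -5.0661·2.2250 = +9.8288 (running +36.5191)
  i=4: -5.0661·-2.2067 − -4.0668·0.3056 = +12.4221 (running +48.9412)
  i=5: -4.0668·-3.3276 − -2.6714·-2.2067 = +7.6376 (running +56.5788)
  i=6: -2.6714·-2.5464 − 1.1298·-3.3276 = +10.5619 (running +67.1407)
  i=7: 1.1298·-1.5899 − 3.0654·-2.5464 = +6.0094 (running +73.1501)
  i=8: 3.0654·1.0107 − 3.4604·-1.5899 = +8.6000 (running +81.7501)
Area = |Σ|/2 = |81.7501|/2 = 40.8750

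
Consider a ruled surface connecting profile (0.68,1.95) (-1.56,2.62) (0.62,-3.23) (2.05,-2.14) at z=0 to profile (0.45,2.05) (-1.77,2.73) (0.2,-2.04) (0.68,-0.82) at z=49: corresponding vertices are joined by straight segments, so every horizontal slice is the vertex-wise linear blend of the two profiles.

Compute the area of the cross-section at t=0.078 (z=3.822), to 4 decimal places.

Area at t=0.078: 9.1405

Cross-section at t=0.078: each vertex is (1-t)·p0[i] + t·p1[i].
  v1: (1-0.078)·(0.68,1.95) + 0.078·(0.45,2.05) = (0.6621,1.9578)
  v2: (1-0.078)·(-1.56,2.62) + 0.078·(-1.77,2.73) = (-1.5764,2.6286)
  v3: (1-0.078)·(0.62,-3.23) + 0.078·(0.2,-2.04) = (0.5872,-3.1372)
  v4: (1-0.078)·(2.05,-2.14) + 0.078·(0.68,-0.82) = (1.9431,-2.0370)
Shoelace sum Σ(x_i·y_{i+1} − x_{i+1}·y_i):
  i=1: 0.6621·2.6286 − -1.5764·1.9578 = +4.8265 (running +4.8265)
  i=2: -1.5764·-3.1372 − 0.5872·2.6286 = +3.4018 (running +8.2283)
  i=3: 0.5872·-2.0370 − 1.9431·-3.1372 = +4.8997 (running +13.1280)
  i=4: 1.9431·1.9578 − 0.6621·-2.0370 = +5.1529 (running +18.2810)
Area = |Σ|/2 = |18.2810|/2 = 9.1405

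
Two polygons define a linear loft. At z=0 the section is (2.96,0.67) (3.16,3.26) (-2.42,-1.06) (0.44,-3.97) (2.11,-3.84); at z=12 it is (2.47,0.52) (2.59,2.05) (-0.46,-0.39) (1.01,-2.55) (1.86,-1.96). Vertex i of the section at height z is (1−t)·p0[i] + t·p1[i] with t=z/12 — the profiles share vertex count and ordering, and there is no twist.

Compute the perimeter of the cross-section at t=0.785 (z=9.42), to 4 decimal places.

Perimeter at t=0.785: 13.3932

Cross-section at t=0.785: each vertex is (1-t)·p0[i] + t·p1[i].
  v1: (1-0.785)·(2.96,0.67) + 0.785·(2.47,0.52) = (2.5754,0.5523)
  v2: (1-0.785)·(3.16,3.26) + 0.785·(2.59,2.05) = (2.7125,2.3101)
  v3: (1-0.785)·(-2.42,-1.06) + 0.785·(-0.46,-0.39) = (-0.8814,-0.5341)
  v4: (1-0.785)·(0.44,-3.97) + 0.785·(1.01,-2.55) = (0.8875,-2.8553)
  v5: (1-0.785)·(2.11,-3.84) + 0.785·(1.86,-1.96) = (1.9138,-2.3642)
Perimeter = Σ |v_{i+1} − v_i|:
  edge 1→2: √(0.1372² + 1.7579²) = 1.7632 (running 1.7632)
  edge 2→3: √(-3.5939² + -2.8442²) = 4.5832 (running 6.3465)
  edge 3→4: √(1.7689² + -2.3212²) = 2.9184 (running 9.2649)
  edge 4→5: √(1.0263² + 0.4911²) = 1.1377 (running 10.4026)
  edge 5→1: √(0.6616² + 2.9164²) = 2.9906 (running 13.3932)
Perimeter = 13.3932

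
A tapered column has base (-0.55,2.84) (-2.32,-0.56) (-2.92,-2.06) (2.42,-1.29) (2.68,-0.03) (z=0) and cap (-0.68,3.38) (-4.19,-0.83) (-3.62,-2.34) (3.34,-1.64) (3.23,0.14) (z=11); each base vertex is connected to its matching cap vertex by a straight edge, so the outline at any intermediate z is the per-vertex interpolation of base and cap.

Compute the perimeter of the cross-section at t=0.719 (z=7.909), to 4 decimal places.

Cross-section at t=0.719: each vertex is (1-t)·p0[i] + t·p1[i].
  v1: (1-0.719)·(-0.55,2.84) + 0.719·(-0.68,3.38) = (-0.6435,3.2283)
  v2: (1-0.719)·(-2.32,-0.56) + 0.719·(-4.19,-0.83) = (-3.6645,-0.7541)
  v3: (1-0.719)·(-2.92,-2.06) + 0.719·(-3.62,-2.34) = (-3.4233,-2.2613)
  v4: (1-0.719)·(2.42,-1.29) + 0.719·(3.34,-1.64) = (3.0815,-1.5416)
  v5: (1-0.719)·(2.68,-0.03) + 0.719·(3.23,0.14) = (3.0755,0.0922)
Perimeter = Σ |v_{i+1} − v_i|:
  edge 1→2: √(-3.0211² + -3.9824²) = 4.9986 (running 4.9986)
  edge 2→3: √(0.2412² + -1.5072²) = 1.5264 (running 6.5250)
  edge 3→4: √(6.5048² + 0.7197²) = 6.5445 (running 13.0695)
  edge 4→5: √(-0.0060² + 1.6339²) = 1.6339 (running 14.7034)
  edge 5→1: √(-3.7189² + 3.1360²) = 4.8647 (running 19.5680)
Perimeter = 19.5680

Perimeter at t=0.719: 19.5680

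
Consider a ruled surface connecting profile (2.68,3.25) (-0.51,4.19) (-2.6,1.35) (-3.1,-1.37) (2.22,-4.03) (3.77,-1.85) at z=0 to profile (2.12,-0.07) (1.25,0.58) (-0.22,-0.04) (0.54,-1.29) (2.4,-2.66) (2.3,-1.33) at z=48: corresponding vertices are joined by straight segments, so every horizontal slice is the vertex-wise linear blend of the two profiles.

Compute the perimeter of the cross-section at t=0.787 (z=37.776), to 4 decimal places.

Cross-section at t=0.787: each vertex is (1-t)·p0[i] + t·p1[i].
  v1: (1-0.787)·(2.68,3.25) + 0.787·(2.12,-0.07) = (2.2393,0.6372)
  v2: (1-0.787)·(-0.51,4.19) + 0.787·(1.25,0.58) = (0.8751,1.3489)
  v3: (1-0.787)·(-2.6,1.35) + 0.787·(-0.22,-0.04) = (-0.7269,0.2561)
  v4: (1-0.787)·(-3.1,-1.37) + 0.787·(0.54,-1.29) = (-0.2353,-1.3070)
  v5: (1-0.787)·(2.22,-4.03) + 0.787·(2.4,-2.66) = (2.3617,-2.9518)
  v6: (1-0.787)·(3.77,-1.85) + 0.787·(2.3,-1.33) = (2.6131,-1.4408)
Perimeter = Σ |v_{i+1} − v_i|:
  edge 1→2: √(-1.3642² + 0.7118²) = 1.5387 (running 1.5387)
  edge 2→3: √(-1.6021² + -1.0929²) = 1.9393 (running 3.4780)
  edge 3→4: √(0.4916² + -1.5631²) = 1.6386 (running 5.1166)
  edge 4→5: √(2.5970² + -1.6448²) = 3.0740 (running 8.1906)
  edge 5→6: √(0.2514² + 1.5111²) = 1.5318 (running 9.7224)
  edge 6→1: √(-0.3738² + 2.0779²) = 2.1113 (running 11.8337)
Perimeter = 11.8337

Perimeter at t=0.787: 11.8337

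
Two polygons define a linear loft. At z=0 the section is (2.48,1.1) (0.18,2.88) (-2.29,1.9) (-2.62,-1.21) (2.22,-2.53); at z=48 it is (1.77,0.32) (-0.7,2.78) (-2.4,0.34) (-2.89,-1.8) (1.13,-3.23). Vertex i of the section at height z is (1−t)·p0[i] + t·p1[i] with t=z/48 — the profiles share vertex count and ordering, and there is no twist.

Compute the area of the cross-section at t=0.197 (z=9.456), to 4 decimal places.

Area at t=0.197: 19.2827

Cross-section at t=0.197: each vertex is (1-t)·p0[i] + t·p1[i].
  v1: (1-0.197)·(2.48,1.1) + 0.197·(1.77,0.32) = (2.3401,0.9463)
  v2: (1-0.197)·(0.18,2.88) + 0.197·(-0.7,2.78) = (0.0066,2.8603)
  v3: (1-0.197)·(-2.29,1.9) + 0.197·(-2.4,0.34) = (-2.3117,1.5927)
  v4: (1-0.197)·(-2.62,-1.21) + 0.197·(-2.89,-1.8) = (-2.6732,-1.3262)
  v5: (1-0.197)·(2.22,-2.53) + 0.197·(1.13,-3.23) = (2.0053,-2.6679)
Shoelace sum Σ(x_i·y_{i+1} − x_{i+1}·y_i):
  i=1: 2.3401·2.8603 − 0.0066·0.9463 = +6.6872 (running +6.6872)
  i=2: 0.0066·1.5927 − -2.3117·2.8603 = +6.6226 (running +13.3098)
  i=3: -2.3117·-1.3262 − -2.6732·1.5927 = +7.3233 (running +20.6332)
  i=4: -2.6732·-2.6679 − 2.0053·-1.3262 = +9.7913 (running +30.4244)
  i=5: 2.0053·0.9463 − 2.3401·-2.6679 = +8.1409 (running +38.5653)
Area = |Σ|/2 = |38.5653|/2 = 19.2827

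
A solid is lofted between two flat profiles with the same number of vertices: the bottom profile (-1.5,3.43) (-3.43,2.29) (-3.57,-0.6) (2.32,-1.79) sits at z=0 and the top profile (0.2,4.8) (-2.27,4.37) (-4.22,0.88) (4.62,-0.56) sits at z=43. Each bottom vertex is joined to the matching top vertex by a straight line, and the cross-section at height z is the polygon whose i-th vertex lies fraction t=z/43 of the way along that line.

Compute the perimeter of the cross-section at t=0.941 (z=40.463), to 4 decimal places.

Cross-section at t=0.941: each vertex is (1-t)·p0[i] + t·p1[i].
  v1: (1-0.941)·(-1.5,3.43) + 0.941·(0.2,4.8) = (0.0997,4.7192)
  v2: (1-0.941)·(-3.43,2.29) + 0.941·(-2.27,4.37) = (-2.3384,4.2473)
  v3: (1-0.941)·(-3.57,-0.6) + 0.941·(-4.22,0.88) = (-4.1816,0.7927)
  v4: (1-0.941)·(2.32,-1.79) + 0.941·(4.62,-0.56) = (4.4843,-0.6326)
Perimeter = Σ |v_{i+1} − v_i|:
  edge 1→2: √(-2.4381² + -0.4719²) = 2.4834 (running 2.4834)
  edge 2→3: √(-1.8432² + -3.4546²) = 3.9156 (running 6.3990)
  edge 3→4: √(8.6659² + -1.4253²) = 8.7824 (running 15.1813)
  edge 4→1: √(-4.3846² + 5.3517²) = 6.9185 (running 22.0998)
Perimeter = 22.0998

Perimeter at t=0.941: 22.0998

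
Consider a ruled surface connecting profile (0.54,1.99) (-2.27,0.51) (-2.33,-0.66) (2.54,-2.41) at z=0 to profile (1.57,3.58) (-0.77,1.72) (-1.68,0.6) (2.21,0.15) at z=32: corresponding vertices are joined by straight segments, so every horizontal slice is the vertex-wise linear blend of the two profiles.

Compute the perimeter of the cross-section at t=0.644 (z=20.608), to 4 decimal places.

Perimeter at t=0.644: 12.6082

Cross-section at t=0.644: each vertex is (1-t)·p0[i] + t·p1[i].
  v1: (1-0.644)·(0.54,1.99) + 0.644·(1.57,3.58) = (1.2033,3.0140)
  v2: (1-0.644)·(-2.27,0.51) + 0.644·(-0.77,1.72) = (-1.3040,1.2892)
  v3: (1-0.644)·(-2.33,-0.66) + 0.644·(-1.68,0.6) = (-1.9114,0.1514)
  v4: (1-0.644)·(2.54,-2.41) + 0.644·(2.21,0.15) = (2.3275,-0.7614)
Perimeter = Σ |v_{i+1} − v_i|:
  edge 1→2: √(-2.5073² + -1.7247²) = 3.0432 (running 3.0432)
  edge 2→3: √(-0.6074² + -1.1378²) = 1.2898 (running 4.3330)
  edge 3→4: √(4.2389² + -0.9128²) = 4.3360 (running 8.6691)
  edge 4→1: √(-1.1242² + 3.7753²) = 3.9391 (running 12.6082)
Perimeter = 12.6082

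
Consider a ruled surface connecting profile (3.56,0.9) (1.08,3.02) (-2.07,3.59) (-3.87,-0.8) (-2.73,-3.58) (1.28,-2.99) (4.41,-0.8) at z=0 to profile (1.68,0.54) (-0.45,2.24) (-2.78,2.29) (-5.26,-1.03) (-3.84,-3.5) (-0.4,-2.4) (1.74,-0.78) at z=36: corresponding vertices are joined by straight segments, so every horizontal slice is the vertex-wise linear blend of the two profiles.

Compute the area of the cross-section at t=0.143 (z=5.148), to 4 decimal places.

Area at t=0.143: 37.4414

Cross-section at t=0.143: each vertex is (1-t)·p0[i] + t·p1[i].
  v1: (1-0.143)·(3.56,0.9) + 0.143·(1.68,0.54) = (3.2912,0.8485)
  v2: (1-0.143)·(1.08,3.02) + 0.143·(-0.45,2.24) = (0.8612,2.9085)
  v3: (1-0.143)·(-2.07,3.59) + 0.143·(-2.78,2.29) = (-2.1715,3.4041)
  v4: (1-0.143)·(-3.87,-0.8) + 0.143·(-5.26,-1.03) = (-4.0688,-0.8329)
  v5: (1-0.143)·(-2.73,-3.58) + 0.143·(-3.84,-3.5) = (-2.8887,-3.5686)
  v6: (1-0.143)·(1.28,-2.99) + 0.143·(-0.4,-2.4) = (1.0398,-2.9056)
  v7: (1-0.143)·(4.41,-0.8) + 0.143·(1.74,-0.78) = (4.0282,-0.7971)
Shoelace sum Σ(x_i·y_{i+1} − x_{i+1}·y_i):
  i=1: 3.2912·2.9085 − 0.8612·0.8485 = +8.8415 (running +8.8415)
  i=2: 0.8612·3.4041 − -2.1715·2.9085 = +9.2475 (running +18.0889)
  i=3: -2.1715·-0.8329 − -4.0688·3.4041 = +15.6591 (running +33.7481)
  i=4: -4.0688·-3.5686 − -2.8887·-0.8329 = +12.1137 (running +45.8617)
  i=5: -2.8887·-2.9056 − 1.0398·-3.5686 = +12.1040 (running +57.9657)
  i=6: 1.0398·-0.7971 − 4.0282·-2.9056 = +10.8756 (running +68.8413)
  i=7: 4.0282·0.8485 − 3.2912·-0.7971 = +6.0415 (running +74.8828)
Area = |Σ|/2 = |74.8828|/2 = 37.4414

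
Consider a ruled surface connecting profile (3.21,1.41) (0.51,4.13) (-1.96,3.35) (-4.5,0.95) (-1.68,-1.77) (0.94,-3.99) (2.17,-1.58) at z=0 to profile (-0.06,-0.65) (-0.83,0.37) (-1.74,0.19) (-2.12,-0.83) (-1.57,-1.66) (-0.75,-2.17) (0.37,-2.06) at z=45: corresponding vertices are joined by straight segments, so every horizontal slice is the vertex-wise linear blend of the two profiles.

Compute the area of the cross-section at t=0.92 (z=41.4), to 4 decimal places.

Cross-section at t=0.92: each vertex is (1-t)·p0[i] + t·p1[i].
  v1: (1-0.92)·(3.21,1.41) + 0.92·(-0.06,-0.65) = (0.2016,-0.4852)
  v2: (1-0.92)·(0.51,4.13) + 0.92·(-0.83,0.37) = (-0.7228,0.6708)
  v3: (1-0.92)·(-1.96,3.35) + 0.92·(-1.74,0.19) = (-1.7576,0.4428)
  v4: (1-0.92)·(-4.5,0.95) + 0.92·(-2.12,-0.83) = (-2.3104,-0.6876)
  v5: (1-0.92)·(-1.68,-1.77) + 0.92·(-1.57,-1.66) = (-1.5788,-1.6688)
  v6: (1-0.92)·(0.94,-3.99) + 0.92·(-0.75,-2.17) = (-0.6148,-2.3156)
  v7: (1-0.92)·(2.17,-1.58) + 0.92·(0.37,-2.06) = (0.5140,-2.0216)
Shoelace sum Σ(x_i·y_{i+1} − x_{i+1}·y_i):
  i=1: 0.2016·0.6708 − -0.7228·-0.4852 = -0.2155 (running -0.2155)
  i=2: -0.7228·0.4428 − -1.7576·0.6708 = +0.8589 (running +0.6435)
  i=3: -1.7576·-0.6876 − -2.3104·0.4428 = +2.2316 (running +2.8750)
  i=4: -2.3104·-1.6688 − -1.5788·-0.6876 = +2.7700 (running +5.6451)
  i=5: -1.5788·-2.3156 − -0.6148·-1.6688 = +2.6299 (running +8.2749)
  i=6: -0.6148·-2.0216 − 0.5140·-2.3156 = +2.4331 (running +10.7080)
  i=7: 0.5140·-0.4852 − 0.2016·-2.0216 = +0.1582 (running +10.8662)
Area = |Σ|/2 = |10.8662|/2 = 5.4331

Area at t=0.92: 5.4331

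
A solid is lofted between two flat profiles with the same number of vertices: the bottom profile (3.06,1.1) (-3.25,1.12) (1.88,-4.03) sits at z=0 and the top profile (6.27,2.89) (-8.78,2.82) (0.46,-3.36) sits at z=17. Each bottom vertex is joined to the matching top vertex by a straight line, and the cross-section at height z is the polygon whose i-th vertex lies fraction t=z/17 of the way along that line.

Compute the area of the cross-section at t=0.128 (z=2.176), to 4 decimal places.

Cross-section at t=0.128: each vertex is (1-t)·p0[i] + t·p1[i].
  v1: (1-0.128)·(3.06,1.1) + 0.128·(6.27,2.89) = (3.4709,1.3291)
  v2: (1-0.128)·(-3.25,1.12) + 0.128·(-8.78,2.82) = (-3.9578,1.3376)
  v3: (1-0.128)·(1.88,-4.03) + 0.128·(0.46,-3.36) = (1.6982,-3.9442)
Shoelace sum Σ(x_i·y_{i+1} − x_{i+1}·y_i):
  i=1: 3.4709·1.3376 − -3.9578·1.3291 = +9.9031 (running +9.9031)
  i=2: -3.9578·-3.9442 − 1.6982·1.3376 = +13.3391 (running +23.2422)
  i=3: 1.6982·1.3291 − 3.4709·-3.9442 = +15.9471 (running +39.1893)
Area = |Σ|/2 = |39.1893|/2 = 19.5947

Area at t=0.128: 19.5947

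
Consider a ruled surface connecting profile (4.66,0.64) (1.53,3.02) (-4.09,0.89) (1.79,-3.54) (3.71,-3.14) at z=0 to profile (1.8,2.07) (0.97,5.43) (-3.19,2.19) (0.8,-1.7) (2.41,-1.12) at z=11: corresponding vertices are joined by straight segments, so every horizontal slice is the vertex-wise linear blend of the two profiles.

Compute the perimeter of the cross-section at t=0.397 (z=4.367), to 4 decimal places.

Cross-section at t=0.397: each vertex is (1-t)·p0[i] + t·p1[i].
  v1: (1-0.397)·(4.66,0.64) + 0.397·(1.8,2.07) = (3.5246,1.2077)
  v2: (1-0.397)·(1.53,3.02) + 0.397·(0.97,5.43) = (1.3077,3.9768)
  v3: (1-0.397)·(-4.09,0.89) + 0.397·(-3.19,2.19) = (-3.7327,1.4061)
  v4: (1-0.397)·(1.79,-3.54) + 0.397·(0.8,-1.7) = (1.3970,-2.8095)
  v5: (1-0.397)·(3.71,-3.14) + 0.397·(2.41,-1.12) = (3.1939,-2.3381)
Perimeter = Σ |v_{i+1} − v_i|:
  edge 1→2: √(-2.2169² + 2.7691²) = 3.5472 (running 3.5472)
  edge 2→3: √(-5.0404² + -2.5707²) = 5.6581 (running 9.2052)
  edge 3→4: √(5.1297² + -4.2156²) = 6.6397 (running 15.8449)
  edge 4→5: √(1.7969² + 0.4715²) = 1.8577 (running 17.7026)
  edge 5→1: √(0.3307² + 3.5458²) = 3.5612 (running 21.2638)
Perimeter = 21.2638

Perimeter at t=0.397: 21.2638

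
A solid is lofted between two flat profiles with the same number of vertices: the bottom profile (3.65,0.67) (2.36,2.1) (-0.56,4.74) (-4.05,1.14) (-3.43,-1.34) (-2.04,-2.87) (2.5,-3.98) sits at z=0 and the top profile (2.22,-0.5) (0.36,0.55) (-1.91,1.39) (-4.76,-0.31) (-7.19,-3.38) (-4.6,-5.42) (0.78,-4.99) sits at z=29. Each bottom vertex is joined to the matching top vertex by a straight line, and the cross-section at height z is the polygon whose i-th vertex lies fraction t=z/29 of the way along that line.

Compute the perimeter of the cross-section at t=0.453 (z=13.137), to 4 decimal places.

Cross-section at t=0.453: each vertex is (1-t)·p0[i] + t·p1[i].
  v1: (1-0.453)·(3.65,0.67) + 0.453·(2.22,-0.5) = (3.0022,0.1400)
  v2: (1-0.453)·(2.36,2.1) + 0.453·(0.36,0.55) = (1.4540,1.3978)
  v3: (1-0.453)·(-0.56,4.74) + 0.453·(-1.91,1.39) = (-1.1715,3.2224)
  v4: (1-0.453)·(-4.05,1.14) + 0.453·(-4.76,-0.31) = (-4.3716,0.4831)
  v5: (1-0.453)·(-3.43,-1.34) + 0.453·(-7.19,-3.38) = (-5.1333,-2.2641)
  v6: (1-0.453)·(-2.04,-2.87) + 0.453·(-4.6,-5.42) = (-3.1997,-4.0252)
  v7: (1-0.453)·(2.5,-3.98) + 0.453·(0.78,-4.99) = (1.7208,-4.4375)
Perimeter = Σ |v_{i+1} − v_i|:
  edge 1→2: √(-1.5482² + 1.2579²) = 1.9948 (running 1.9948)
  edge 2→3: √(-2.6255² + 1.8246²) = 3.1973 (running 5.1921)
  edge 3→4: √(-3.2001² + -2.7393²) = 4.2124 (running 9.4045)
  edge 4→5: √(-0.7617² + -2.7473²) = 2.8509 (running 12.2554)
  edge 5→6: √(1.9336² + -1.7610²) = 2.6153 (running 14.8707)
  edge 6→7: √(4.9205² + -0.4124²) = 4.9378 (running 19.8085)
  edge 7→1: √(1.2814² + 4.5775²) = 4.7535 (running 24.5620)
Perimeter = 24.5620

Perimeter at t=0.453: 24.5620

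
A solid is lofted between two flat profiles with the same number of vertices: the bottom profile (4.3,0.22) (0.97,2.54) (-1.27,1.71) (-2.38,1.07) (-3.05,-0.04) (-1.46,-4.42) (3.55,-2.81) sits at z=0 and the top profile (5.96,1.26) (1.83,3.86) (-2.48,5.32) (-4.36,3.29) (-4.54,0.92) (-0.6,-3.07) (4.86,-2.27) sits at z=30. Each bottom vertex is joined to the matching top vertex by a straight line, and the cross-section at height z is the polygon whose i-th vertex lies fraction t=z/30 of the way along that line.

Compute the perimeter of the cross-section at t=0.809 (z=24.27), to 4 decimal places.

Cross-section at t=0.809: each vertex is (1-t)·p0[i] + t·p1[i].
  v1: (1-0.809)·(4.3,0.22) + 0.809·(5.96,1.26) = (5.6429,1.0614)
  v2: (1-0.809)·(0.97,2.54) + 0.809·(1.83,3.86) = (1.6657,3.6079)
  v3: (1-0.809)·(-1.27,1.71) + 0.809·(-2.48,5.32) = (-2.2489,4.6305)
  v4: (1-0.809)·(-2.38,1.07) + 0.809·(-4.36,3.29) = (-3.9818,2.8660)
  v5: (1-0.809)·(-3.05,-0.04) + 0.809·(-4.54,0.92) = (-4.2554,0.7366)
  v6: (1-0.809)·(-1.46,-4.42) + 0.809·(-0.6,-3.07) = (-0.7643,-3.3278)
  v7: (1-0.809)·(3.55,-2.81) + 0.809·(4.86,-2.27) = (4.6098,-2.3731)
Perimeter = Σ |v_{i+1} − v_i|:
  edge 1→2: √(-3.9772² + 2.5465²) = 4.7226 (running 4.7226)
  edge 2→3: √(-3.9146² + 1.0226²) = 4.0460 (running 8.7686)
  edge 3→4: √(-1.7329² + -1.7645²) = 2.4732 (running 11.2418)
  edge 4→5: √(-0.2736² + -2.1293²) = 2.1468 (running 13.3886)
  edge 5→6: √(3.4912² + -4.0645²) = 5.3580 (running 18.7466)
  edge 6→7: √(5.3741² + 0.9547²) = 5.4582 (running 24.2048)
  edge 7→1: √(1.0332² + 3.4345²) = 3.5865 (running 27.7913)
Perimeter = 27.7913

Perimeter at t=0.809: 27.7913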